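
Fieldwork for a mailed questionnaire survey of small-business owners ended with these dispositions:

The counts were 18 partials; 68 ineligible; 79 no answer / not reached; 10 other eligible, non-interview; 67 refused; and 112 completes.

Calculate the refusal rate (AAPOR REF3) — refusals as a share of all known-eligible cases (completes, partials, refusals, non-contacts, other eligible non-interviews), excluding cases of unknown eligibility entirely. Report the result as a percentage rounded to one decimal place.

Top → 67
Base → 112 + 18 + 67 + 79 + 10 = 286
REF3 = 67 / 286 = 0.2343

23.4%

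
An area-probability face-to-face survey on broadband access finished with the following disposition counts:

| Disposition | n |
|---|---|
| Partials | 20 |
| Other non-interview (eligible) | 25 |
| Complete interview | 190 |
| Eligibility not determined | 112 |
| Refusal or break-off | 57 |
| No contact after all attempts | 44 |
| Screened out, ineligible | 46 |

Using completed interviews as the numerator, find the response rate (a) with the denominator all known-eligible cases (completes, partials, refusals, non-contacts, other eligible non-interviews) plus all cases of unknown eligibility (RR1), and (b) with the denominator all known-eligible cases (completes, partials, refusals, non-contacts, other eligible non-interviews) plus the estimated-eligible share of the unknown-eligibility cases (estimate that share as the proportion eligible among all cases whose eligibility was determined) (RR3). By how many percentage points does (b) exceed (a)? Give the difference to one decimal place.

Top: 190
Denom: 190 + 20 + 57 + 44 + 25 + 112 = 448
RR1 = 190 / 448 = 0.4241
Determined eligible: 190 + 20 + 57 + 44 + 25 = 336
e = 336 / (336 + 46) = 336 / 382 = 0.8796
Eligible share of unknowns: 0.8796 × 112 = 98.52
Denom: 336 + 98.52 = 434.52
RR3 = 190 / 434.52 = 0.4373
Difference = 43.73 − 42.41 = 1.32 percentage points

1.3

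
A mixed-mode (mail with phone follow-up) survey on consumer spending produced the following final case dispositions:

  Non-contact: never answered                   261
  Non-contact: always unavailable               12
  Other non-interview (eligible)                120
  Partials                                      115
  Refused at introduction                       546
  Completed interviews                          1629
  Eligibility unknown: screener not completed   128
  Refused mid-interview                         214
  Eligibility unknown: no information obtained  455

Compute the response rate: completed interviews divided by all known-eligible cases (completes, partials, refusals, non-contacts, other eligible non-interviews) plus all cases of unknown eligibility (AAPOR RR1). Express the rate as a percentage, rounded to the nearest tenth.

Declined to participate = 546 + 214 = 760
No answer / not reached = 261 + 12 = 273
Unknown eligibility = 128 + 455 = 583
Numerator = 1629
Base = 1629 + 115 + 760 + 273 + 120 + 583 = 3480
RR1 = 1629 / 3480 = 0.4681

46.8%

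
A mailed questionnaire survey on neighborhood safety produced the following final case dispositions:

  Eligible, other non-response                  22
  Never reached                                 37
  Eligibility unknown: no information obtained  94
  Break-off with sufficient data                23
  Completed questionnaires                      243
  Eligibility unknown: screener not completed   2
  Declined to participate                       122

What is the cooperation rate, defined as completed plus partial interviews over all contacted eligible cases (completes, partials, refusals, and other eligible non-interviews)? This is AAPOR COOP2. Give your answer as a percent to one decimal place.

Unknown if eligible = 2 + 94 = 96
Num: 243 + 23 = 266
Denom: 243 + 23 + 122 + 22 = 410
COOP2 = 266 / 410 = 0.6488

64.9%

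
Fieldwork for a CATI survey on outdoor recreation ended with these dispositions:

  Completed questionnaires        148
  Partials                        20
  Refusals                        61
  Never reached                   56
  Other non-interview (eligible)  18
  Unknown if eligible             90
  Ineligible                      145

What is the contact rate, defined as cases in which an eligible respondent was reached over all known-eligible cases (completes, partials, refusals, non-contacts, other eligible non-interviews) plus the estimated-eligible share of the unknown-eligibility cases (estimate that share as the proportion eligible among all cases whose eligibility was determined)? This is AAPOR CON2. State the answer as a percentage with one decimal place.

67.9%

Num: 148 + 20 + 61 + 18 = 247
Eligible (known): 148 + 20 + 61 + 56 + 18 = 303
e = 303 / (303 + 145) = 303 / 448 = 0.6763
Eligible share of unknowns: 0.6763 × 90 = 60.87
Denom: 303 + 60.87 = 363.87
CON2 = 247 / 363.87 = 0.6788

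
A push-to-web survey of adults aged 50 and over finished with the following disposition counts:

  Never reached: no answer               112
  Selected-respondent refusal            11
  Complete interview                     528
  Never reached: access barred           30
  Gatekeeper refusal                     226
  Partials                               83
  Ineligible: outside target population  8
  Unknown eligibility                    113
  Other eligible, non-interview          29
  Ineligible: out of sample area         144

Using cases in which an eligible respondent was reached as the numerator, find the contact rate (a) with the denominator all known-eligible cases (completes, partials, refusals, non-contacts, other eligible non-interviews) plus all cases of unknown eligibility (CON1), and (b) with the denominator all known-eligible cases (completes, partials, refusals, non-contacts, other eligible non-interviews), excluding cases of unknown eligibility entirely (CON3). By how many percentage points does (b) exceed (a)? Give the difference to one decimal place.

Refusal or break-off = 226 + 11 = 237
No answer / not reached = 112 + 30 = 142
Not eligible = 8 + 144 = 152
Num = 528 + 83 + 237 + 29 = 877
Base = 528 + 83 + 237 + 142 + 29 + 113 = 1132
CON1 = 877 / 1132 = 0.7747
Base = 528 + 83 + 237 + 142 + 29 = 1019
CON3 = 877 / 1019 = 0.8606
Difference = 86.06 − 77.47 = 8.59 percentage points

8.6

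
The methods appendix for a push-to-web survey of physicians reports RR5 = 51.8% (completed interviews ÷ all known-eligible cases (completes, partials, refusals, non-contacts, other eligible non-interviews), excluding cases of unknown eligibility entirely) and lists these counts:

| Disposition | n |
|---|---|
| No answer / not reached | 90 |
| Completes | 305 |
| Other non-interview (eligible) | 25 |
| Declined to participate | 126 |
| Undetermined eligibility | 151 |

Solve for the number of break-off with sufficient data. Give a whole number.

RR5 = 305 / D = 0.518
D = 305 / 0.518 = 588.8
Other denominator terms total 546
break-off with sufficient data = 588.8 − 546 ≈ 43

43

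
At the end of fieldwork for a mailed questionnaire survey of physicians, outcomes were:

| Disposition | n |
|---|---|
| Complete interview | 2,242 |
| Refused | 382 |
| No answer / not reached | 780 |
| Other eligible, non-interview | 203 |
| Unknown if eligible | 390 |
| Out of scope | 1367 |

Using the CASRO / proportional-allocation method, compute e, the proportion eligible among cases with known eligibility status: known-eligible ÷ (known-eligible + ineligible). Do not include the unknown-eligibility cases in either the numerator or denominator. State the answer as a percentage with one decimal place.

Known eligible = 2242 + 382 + 780 + 203 = 3607
e = 3607 / (3607 + 1367) = 3607 / 4974 = 0.7252

72.5%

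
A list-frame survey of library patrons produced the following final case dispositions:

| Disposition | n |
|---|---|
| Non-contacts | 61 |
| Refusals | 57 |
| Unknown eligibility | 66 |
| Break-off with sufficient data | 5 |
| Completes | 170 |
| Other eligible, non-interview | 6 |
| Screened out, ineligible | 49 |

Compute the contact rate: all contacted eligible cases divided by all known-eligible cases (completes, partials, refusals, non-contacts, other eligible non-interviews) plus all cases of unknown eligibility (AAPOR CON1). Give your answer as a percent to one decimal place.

65.2%

Top = 170 + 5 + 57 + 6 = 238
Base = 170 + 5 + 57 + 61 + 6 + 66 = 365
CON1 = 238 / 365 = 0.6521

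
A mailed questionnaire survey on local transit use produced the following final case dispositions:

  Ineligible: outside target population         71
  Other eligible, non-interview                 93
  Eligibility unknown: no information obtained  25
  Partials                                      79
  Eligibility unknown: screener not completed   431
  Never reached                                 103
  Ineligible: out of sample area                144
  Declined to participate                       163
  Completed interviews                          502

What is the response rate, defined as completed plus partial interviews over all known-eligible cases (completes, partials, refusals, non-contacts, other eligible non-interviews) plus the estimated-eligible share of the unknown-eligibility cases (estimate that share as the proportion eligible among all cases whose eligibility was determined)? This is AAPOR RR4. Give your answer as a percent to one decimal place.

Eligibility not determined = 431 + 25 = 456
Ineligible = 71 + 144 = 215
Num = 502 + 79 = 581
Eligible (known) = 502 + 79 + 163 + 103 + 93 = 940
e = 940 / (940 + 215) = 940 / 1155 = 0.8139
e × U = 0.8139 × 456 = 371.14
Denominator = 940 + 371.14 = 1311.14
RR4 = 581 / 1311.14 = 0.4431

44.3%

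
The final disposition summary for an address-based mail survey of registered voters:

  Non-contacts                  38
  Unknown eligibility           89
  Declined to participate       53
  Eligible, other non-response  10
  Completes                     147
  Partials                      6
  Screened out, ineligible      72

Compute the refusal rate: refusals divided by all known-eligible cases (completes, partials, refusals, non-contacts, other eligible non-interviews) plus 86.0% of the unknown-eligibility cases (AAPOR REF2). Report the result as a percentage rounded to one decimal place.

Top → 53
Eligible (known) → 147 + 6 + 53 + 38 + 10 = 254
e × U → 0.8600 × 89 = 76.54
Denominator → 254 + 76.54 = 330.54
REF2 = 53 / 330.54 = 0.1603

16.0%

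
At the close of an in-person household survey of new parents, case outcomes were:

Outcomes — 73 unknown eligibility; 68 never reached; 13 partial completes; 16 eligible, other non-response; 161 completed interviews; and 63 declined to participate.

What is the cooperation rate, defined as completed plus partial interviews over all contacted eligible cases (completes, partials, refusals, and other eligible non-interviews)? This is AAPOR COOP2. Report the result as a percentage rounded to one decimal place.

68.8%

Numerator: 161 + 13 = 174
Denominator: 161 + 13 + 63 + 16 = 253
COOP2 = 174 / 253 = 0.6877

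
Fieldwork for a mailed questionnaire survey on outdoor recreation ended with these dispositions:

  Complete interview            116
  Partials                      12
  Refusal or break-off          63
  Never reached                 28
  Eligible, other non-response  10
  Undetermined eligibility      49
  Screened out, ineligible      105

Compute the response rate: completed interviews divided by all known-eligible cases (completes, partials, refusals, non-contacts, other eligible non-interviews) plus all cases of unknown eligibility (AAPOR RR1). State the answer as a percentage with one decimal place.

Top → 116
Base → 116 + 12 + 63 + 28 + 10 + 49 = 278
RR1 = 116 / 278 = 0.4173

41.7%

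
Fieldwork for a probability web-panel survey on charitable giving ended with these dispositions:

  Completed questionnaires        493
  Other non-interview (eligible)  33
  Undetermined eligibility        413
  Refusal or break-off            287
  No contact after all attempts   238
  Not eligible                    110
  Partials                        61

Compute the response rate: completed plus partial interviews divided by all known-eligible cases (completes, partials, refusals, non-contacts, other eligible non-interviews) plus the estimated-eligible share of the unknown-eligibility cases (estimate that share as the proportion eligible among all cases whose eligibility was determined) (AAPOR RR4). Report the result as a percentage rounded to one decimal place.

37.2%

Num: 493 + 61 = 554
Determined eligible: 493 + 61 + 287 + 238 + 33 = 1112
e = 1112 / (1112 + 110) = 1112 / 1222 = 0.9100
Estimated eligible among unknowns: 0.9100 × 413 = 375.83
Base: 1112 + 375.83 = 1487.83
RR4 = 554 / 1487.83 = 0.3724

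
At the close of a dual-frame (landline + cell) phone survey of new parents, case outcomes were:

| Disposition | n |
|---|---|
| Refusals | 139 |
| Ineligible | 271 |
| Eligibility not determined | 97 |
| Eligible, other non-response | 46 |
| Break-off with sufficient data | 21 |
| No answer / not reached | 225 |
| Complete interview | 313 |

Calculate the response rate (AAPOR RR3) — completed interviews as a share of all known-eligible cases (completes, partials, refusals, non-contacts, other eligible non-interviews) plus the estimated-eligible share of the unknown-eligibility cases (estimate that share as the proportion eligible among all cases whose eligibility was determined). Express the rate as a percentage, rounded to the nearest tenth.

Numerator = 313
Known eligible = 313 + 21 + 139 + 225 + 46 = 744
e = 744 / (744 + 271) = 744 / 1015 = 0.7330
Estimated eligible among unknowns = 0.7330 × 97 = 71.10
Denom = 744 + 71.10 = 815.10
RR3 = 313 / 815.10 = 0.3840

38.4%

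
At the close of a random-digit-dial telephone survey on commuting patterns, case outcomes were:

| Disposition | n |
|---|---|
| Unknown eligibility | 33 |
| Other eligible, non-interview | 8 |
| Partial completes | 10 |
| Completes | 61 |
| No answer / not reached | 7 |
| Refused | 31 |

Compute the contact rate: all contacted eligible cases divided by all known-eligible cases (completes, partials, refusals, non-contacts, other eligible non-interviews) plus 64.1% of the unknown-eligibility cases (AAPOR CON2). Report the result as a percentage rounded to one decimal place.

79.6%

Numerator → 61 + 10 + 31 + 8 = 110
Eligible (known) → 61 + 10 + 31 + 7 + 8 = 117
Estimated eligible among unknowns → 0.6410 × 33 = 21.15
Denom → 117 + 21.15 = 138.15
CON2 = 110 / 138.15 = 0.7962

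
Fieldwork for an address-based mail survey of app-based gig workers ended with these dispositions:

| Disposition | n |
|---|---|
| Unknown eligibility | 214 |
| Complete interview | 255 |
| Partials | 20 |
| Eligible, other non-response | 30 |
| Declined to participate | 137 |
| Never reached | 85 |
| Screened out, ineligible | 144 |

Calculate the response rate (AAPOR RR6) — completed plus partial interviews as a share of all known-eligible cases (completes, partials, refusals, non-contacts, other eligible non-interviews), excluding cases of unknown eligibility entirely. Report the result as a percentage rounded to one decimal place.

Num: 255 + 20 = 275
Denominator: 255 + 20 + 137 + 85 + 30 = 527
RR6 = 275 / 527 = 0.5218

52.2%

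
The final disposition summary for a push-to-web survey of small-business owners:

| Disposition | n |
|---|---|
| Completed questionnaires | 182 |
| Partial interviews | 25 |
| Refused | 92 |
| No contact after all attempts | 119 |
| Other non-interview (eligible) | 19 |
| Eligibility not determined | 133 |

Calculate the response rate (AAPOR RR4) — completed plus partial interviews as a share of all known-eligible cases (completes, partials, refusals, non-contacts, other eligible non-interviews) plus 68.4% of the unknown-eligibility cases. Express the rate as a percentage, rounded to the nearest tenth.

Num = 182 + 25 = 207
Determined eligible = 182 + 25 + 92 + 119 + 19 = 437
Estimated eligible among unknowns = 0.6840 × 133 = 90.97
Denom = 437 + 90.97 = 527.97
RR4 = 207 / 527.97 = 0.3921

39.2%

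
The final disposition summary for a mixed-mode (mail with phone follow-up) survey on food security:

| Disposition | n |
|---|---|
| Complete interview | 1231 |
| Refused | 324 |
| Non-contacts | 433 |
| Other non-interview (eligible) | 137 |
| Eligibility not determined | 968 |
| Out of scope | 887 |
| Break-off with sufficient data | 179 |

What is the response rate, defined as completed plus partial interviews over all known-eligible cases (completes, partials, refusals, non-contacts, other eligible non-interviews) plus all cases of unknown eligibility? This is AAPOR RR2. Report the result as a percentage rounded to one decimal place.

Numerator → 1231 + 179 = 1410
Denominator → 1231 + 179 + 324 + 433 + 137 + 968 = 3272
RR2 = 1410 / 3272 = 0.4309

43.1%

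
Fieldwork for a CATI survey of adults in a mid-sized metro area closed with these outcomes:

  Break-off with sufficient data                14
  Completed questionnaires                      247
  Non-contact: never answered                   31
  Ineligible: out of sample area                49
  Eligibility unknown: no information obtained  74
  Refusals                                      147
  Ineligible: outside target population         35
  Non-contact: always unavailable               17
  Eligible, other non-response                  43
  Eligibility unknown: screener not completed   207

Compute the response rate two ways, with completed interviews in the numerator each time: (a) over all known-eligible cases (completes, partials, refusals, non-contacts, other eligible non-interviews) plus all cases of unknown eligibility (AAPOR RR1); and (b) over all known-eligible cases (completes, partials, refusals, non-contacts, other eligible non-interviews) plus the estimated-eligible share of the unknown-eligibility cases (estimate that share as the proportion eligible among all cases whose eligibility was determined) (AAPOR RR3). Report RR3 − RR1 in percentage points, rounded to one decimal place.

Non-contacts = 31 + 17 = 48
Unknown if eligible = 207 + 74 = 281
Screened out, ineligible = 35 + 49 = 84
Num: 247
Denominator: 247 + 14 + 147 + 48 + 43 + 281 = 780
RR1 = 247 / 780 = 0.3167
Eligible (known): 247 + 14 + 147 + 48 + 43 = 499
e = 499 / (499 + 84) = 499 / 583 = 0.8559
Estimated eligible among unknowns: 0.8559 × 281 = 240.51
Denominator: 499 + 240.51 = 739.51
RR3 = 247 / 739.51 = 0.3340
Difference = 33.40 − 31.67 = 1.73 percentage points

1.7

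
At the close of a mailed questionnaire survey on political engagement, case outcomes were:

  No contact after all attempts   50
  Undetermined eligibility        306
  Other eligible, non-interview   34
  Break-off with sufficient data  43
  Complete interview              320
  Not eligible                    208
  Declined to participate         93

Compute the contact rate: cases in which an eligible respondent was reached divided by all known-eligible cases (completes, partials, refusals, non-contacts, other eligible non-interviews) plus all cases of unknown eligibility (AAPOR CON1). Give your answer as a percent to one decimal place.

Num = 320 + 43 + 93 + 34 = 490
Base = 320 + 43 + 93 + 50 + 34 + 306 = 846
CON1 = 490 / 846 = 0.5792

57.9%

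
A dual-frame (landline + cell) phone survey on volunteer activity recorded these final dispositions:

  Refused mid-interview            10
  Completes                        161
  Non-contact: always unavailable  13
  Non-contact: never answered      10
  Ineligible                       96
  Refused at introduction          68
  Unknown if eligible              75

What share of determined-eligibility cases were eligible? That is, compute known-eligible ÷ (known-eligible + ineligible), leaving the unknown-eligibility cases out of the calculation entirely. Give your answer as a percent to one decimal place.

73.2%

Refused = 68 + 10 = 78
No contact after all attempts = 10 + 13 = 23
Determined eligible = 161 + 78 + 23 = 262
e = 262 / (262 + 96) = 262 / 358 = 0.7318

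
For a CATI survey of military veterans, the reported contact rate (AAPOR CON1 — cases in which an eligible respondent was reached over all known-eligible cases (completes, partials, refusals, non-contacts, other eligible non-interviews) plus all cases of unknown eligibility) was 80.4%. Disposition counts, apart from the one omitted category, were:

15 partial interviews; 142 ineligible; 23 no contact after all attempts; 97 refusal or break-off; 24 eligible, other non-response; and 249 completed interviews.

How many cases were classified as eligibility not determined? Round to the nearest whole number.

71

Num → 249 + 15 + 97 + 24 = 385
CON1 = 385 / D = 0.804
D = 385 / 0.804 = 478.9
Rest of base = 408
eligibility not determined = 478.9 − 408 ≈ 71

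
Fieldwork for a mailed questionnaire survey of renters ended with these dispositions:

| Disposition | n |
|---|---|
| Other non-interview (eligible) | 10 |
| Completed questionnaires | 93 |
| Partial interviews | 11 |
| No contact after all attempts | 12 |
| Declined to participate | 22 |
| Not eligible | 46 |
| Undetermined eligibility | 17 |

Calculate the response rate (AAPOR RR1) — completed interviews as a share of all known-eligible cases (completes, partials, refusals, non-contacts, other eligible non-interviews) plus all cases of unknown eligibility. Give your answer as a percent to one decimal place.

Top = 93
Denom = 93 + 11 + 22 + 12 + 10 + 17 = 165
RR1 = 93 / 165 = 0.5636

56.4%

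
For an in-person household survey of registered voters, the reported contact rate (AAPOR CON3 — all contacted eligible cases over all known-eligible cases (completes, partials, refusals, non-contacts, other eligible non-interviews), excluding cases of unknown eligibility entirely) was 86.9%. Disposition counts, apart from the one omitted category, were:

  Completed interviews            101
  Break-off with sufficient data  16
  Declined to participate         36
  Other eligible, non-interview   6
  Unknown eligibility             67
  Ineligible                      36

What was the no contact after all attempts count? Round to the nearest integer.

Top → 101 + 16 + 36 + 6 = 159
CON3 = 159 / D = 0.869
D = 159 / 0.869 = 183.0
Other denominator terms total 159
no contact after all attempts = 183.0 − 159 ≈ 24

24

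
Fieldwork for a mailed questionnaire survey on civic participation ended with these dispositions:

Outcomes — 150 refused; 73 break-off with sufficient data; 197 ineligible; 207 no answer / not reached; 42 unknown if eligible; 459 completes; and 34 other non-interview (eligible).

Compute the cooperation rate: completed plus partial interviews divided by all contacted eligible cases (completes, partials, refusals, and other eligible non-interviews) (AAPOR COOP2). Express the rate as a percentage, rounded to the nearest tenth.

74.3%

Numerator → 459 + 73 = 532
Base → 459 + 73 + 150 + 34 = 716
COOP2 = 532 / 716 = 0.7430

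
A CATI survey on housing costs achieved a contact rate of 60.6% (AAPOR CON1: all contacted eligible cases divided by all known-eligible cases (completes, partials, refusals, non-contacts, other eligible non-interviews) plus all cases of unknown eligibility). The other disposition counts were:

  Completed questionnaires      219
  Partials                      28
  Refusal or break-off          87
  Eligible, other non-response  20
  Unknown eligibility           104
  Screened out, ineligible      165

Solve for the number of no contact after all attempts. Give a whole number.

126

Num: 219 + 28 + 87 + 20 = 354
CON1 = 354 / D = 0.606
D = 354 / 0.606 = 584.2
Other denominator terms total 458
no contact after all attempts = 584.2 − 458 ≈ 126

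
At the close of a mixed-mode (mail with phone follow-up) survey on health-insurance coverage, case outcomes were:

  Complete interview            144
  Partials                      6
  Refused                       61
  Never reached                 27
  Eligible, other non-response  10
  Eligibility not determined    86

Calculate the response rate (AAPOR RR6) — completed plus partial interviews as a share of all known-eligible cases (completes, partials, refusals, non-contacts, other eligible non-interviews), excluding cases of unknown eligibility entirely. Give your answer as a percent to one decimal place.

60.5%

Numerator: 144 + 6 = 150
Base: 144 + 6 + 61 + 27 + 10 = 248
RR6 = 150 / 248 = 0.6048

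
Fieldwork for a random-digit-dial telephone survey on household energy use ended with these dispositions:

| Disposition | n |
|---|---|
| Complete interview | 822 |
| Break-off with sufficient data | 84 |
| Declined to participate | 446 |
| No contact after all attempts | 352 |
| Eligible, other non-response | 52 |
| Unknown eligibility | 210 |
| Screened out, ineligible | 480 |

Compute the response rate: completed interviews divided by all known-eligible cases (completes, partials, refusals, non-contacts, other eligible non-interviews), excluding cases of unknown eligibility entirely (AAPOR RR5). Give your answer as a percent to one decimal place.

46.8%

Num: 822
Base: 822 + 84 + 446 + 352 + 52 = 1756
RR5 = 822 / 1756 = 0.4681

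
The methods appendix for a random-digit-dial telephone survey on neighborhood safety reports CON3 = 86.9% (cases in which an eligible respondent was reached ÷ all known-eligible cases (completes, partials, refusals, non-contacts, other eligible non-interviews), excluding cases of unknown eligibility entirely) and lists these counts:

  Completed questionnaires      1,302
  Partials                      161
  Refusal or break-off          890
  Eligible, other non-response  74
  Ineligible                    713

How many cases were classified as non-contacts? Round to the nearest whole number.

Numerator → 1302 + 161 + 890 + 74 = 2427
CON3 = 2427 / D = 0.869
D = 2427 / 0.869 = 2792.9
Remaining denominator categories sum to 2427
non-contacts = 2792.9 − 2427 ≈ 366

366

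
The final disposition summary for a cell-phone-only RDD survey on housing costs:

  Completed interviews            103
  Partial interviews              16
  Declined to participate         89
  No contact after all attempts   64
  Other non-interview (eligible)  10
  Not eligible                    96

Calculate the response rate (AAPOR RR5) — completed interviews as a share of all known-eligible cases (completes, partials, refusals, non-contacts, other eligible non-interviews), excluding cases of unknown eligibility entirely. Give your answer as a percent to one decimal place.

Num: 103
Base: 103 + 16 + 89 + 64 + 10 = 282
RR5 = 103 / 282 = 0.3652

36.5%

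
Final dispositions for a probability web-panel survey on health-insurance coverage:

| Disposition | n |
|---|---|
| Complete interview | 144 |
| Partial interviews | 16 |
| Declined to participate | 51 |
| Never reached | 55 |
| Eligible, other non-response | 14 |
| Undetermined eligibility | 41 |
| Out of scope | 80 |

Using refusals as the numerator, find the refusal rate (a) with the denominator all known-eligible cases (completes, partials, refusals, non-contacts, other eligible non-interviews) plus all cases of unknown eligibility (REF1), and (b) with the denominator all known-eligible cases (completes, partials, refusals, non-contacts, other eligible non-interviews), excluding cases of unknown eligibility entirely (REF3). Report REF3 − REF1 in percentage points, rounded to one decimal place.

2.3

Top → 51
Denominator → 144 + 16 + 51 + 55 + 14 + 41 = 321
REF1 = 51 / 321 = 0.1589
Denominator → 144 + 16 + 51 + 55 + 14 = 280
REF3 = 51 / 280 = 0.1821
Difference = 18.21 − 15.89 = 2.32 percentage points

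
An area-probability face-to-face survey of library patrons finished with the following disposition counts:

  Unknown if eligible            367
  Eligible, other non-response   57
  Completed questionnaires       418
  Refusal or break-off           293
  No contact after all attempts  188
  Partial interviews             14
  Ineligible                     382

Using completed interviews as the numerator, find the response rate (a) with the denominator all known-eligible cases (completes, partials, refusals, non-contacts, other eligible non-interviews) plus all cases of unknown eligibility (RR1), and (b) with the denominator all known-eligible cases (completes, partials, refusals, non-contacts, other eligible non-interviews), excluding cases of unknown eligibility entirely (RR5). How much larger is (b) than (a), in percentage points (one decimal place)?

Numerator → 418
Base → 418 + 14 + 293 + 188 + 57 + 367 = 1337
RR1 = 418 / 1337 = 0.3126
Base → 418 + 14 + 293 + 188 + 57 = 970
RR5 = 418 / 970 = 0.4309
Difference = 43.09 − 31.26 = 11.83 percentage points

11.8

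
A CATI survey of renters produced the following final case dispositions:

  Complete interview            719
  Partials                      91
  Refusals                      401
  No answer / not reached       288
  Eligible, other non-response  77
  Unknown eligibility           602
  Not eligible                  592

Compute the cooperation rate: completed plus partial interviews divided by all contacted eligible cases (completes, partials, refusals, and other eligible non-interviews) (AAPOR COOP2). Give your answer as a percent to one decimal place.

62.9%

Num: 719 + 91 = 810
Denominator: 719 + 91 + 401 + 77 = 1288
COOP2 = 810 / 1288 = 0.6289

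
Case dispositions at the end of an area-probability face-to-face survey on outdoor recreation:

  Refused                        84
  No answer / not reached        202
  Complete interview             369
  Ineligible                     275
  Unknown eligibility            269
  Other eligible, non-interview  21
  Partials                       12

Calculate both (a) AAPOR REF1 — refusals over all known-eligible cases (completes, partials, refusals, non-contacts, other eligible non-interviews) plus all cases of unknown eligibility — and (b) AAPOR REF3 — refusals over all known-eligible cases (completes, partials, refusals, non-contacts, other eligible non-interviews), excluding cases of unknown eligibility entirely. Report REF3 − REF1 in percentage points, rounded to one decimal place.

Numerator: 84
Denominator: 369 + 12 + 84 + 202 + 21 + 269 = 957
REF1 = 84 / 957 = 0.0878
Denominator: 369 + 12 + 84 + 202 + 21 = 688
REF3 = 84 / 688 = 0.1221
Difference = 12.21 − 8.78 = 3.43 percentage points

3.4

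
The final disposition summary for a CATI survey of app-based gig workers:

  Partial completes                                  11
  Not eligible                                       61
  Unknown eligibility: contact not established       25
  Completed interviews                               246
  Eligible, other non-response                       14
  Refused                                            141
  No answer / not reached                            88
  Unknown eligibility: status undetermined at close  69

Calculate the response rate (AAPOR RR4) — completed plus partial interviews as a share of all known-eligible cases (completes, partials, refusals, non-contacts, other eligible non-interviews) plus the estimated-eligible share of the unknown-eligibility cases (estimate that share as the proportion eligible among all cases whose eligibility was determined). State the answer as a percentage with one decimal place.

44.0%

Unknown if eligible = 25 + 69 = 94
Numerator: 246 + 11 = 257
Known eligible: 246 + 11 + 141 + 88 + 14 = 500
e = 500 / (500 + 61) = 500 / 561 = 0.8913
Estimated eligible among unknowns: 0.8913 × 94 = 83.78
Denom: 500 + 83.78 = 583.78
RR4 = 257 / 583.78 = 0.4402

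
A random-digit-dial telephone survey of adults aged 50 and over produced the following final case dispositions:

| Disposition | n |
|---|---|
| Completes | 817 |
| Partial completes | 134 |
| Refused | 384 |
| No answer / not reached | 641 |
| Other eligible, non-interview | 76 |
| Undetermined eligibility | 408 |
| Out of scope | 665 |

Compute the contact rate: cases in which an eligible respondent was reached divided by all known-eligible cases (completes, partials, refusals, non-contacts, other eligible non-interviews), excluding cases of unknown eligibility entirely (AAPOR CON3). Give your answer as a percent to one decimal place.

Numerator = 817 + 134 + 384 + 76 = 1411
Denom = 817 + 134 + 384 + 641 + 76 = 2052
CON3 = 1411 / 2052 = 0.6876

68.8%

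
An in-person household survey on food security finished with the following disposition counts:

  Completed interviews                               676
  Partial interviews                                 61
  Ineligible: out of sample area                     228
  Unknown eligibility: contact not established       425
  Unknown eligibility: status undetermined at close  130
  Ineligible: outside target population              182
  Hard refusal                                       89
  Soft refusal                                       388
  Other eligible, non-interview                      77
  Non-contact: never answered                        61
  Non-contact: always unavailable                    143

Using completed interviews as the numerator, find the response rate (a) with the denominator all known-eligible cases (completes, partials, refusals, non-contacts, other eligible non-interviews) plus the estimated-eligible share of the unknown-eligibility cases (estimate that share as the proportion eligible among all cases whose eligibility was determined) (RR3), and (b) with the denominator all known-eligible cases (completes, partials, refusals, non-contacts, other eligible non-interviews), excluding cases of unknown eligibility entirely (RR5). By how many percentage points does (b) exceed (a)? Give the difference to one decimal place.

Declined to participate = 89 + 388 = 477
No answer / not reached = 61 + 143 = 204
Unknown eligibility = 425 + 130 = 555
Out of scope = 182 + 228 = 410
Top → 676
Determined eligible → 676 + 61 + 477 + 204 + 77 = 1495
e = 1495 / (1495 + 410) = 1495 / 1905 = 0.7848
e × U → 0.7848 × 555 = 435.56
Base → 1495 + 435.56 = 1930.56
RR3 = 676 / 1930.56 = 0.3502
Base → 676 + 61 + 477 + 204 + 77 = 1495
RR5 = 676 / 1495 = 0.4522
Difference = 45.22 − 35.02 = 10.20 percentage points

10.2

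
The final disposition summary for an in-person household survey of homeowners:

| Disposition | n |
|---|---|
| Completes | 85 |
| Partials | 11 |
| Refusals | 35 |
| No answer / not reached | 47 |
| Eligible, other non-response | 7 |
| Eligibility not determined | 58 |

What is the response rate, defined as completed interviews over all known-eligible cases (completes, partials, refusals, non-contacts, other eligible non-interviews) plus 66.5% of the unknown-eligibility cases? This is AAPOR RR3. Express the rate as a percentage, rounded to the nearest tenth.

Top → 85
Determined eligible → 85 + 11 + 35 + 47 + 7 = 185
Estimated eligible among unknowns → 0.6650 × 58 = 38.57
Denom → 185 + 38.57 = 223.57
RR3 = 85 / 223.57 = 0.3802

38.0%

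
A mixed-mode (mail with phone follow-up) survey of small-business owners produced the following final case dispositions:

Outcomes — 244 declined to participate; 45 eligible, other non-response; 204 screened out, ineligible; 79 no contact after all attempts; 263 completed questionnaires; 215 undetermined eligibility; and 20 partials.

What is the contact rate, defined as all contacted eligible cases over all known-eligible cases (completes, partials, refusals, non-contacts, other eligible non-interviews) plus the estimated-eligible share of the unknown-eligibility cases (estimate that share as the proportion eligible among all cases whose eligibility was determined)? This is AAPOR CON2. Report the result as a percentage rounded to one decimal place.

70.2%

Top = 263 + 20 + 244 + 45 = 572
Eligible (known) = 263 + 20 + 244 + 79 + 45 = 651
e = 651 / (651 + 204) = 651 / 855 = 0.7614
e × U = 0.7614 × 215 = 163.70
Denominator = 651 + 163.70 = 814.70
CON2 = 572 / 814.70 = 0.7021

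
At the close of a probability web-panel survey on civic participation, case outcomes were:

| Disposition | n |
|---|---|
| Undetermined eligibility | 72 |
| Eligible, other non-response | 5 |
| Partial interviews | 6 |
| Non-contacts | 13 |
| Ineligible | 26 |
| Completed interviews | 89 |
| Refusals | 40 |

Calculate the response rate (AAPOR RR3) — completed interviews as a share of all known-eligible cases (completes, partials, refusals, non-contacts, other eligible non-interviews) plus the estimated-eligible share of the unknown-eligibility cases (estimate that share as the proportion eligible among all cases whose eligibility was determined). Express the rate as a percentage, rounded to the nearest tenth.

Numerator → 89
Known eligible → 89 + 6 + 40 + 13 + 5 = 153
e = 153 / (153 + 26) = 153 / 179 = 0.8547
Eligible share of unknowns → 0.8547 × 72 = 61.54
Base → 153 + 61.54 = 214.54
RR3 = 89 / 214.54 = 0.4148

41.5%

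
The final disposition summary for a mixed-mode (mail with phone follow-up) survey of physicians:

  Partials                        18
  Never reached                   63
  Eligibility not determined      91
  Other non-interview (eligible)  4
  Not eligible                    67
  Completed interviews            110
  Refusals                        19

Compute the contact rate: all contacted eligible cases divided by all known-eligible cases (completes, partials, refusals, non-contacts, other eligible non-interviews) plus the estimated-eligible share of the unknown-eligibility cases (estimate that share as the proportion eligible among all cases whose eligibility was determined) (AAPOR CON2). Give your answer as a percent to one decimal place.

Numerator: 110 + 18 + 19 + 4 = 151
Known eligible: 110 + 18 + 19 + 63 + 4 = 214
e = 214 / (214 + 67) = 214 / 281 = 0.7616
e × U: 0.7616 × 91 = 69.31
Base: 214 + 69.31 = 283.31
CON2 = 151 / 283.31 = 0.5330

53.3%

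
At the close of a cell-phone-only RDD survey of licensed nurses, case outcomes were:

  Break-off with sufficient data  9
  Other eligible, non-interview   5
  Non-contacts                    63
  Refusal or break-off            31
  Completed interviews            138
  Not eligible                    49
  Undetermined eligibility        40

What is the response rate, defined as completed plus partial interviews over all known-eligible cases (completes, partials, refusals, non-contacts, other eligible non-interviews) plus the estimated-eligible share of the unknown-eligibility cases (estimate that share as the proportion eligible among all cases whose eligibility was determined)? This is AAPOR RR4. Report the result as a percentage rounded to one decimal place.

Numerator = 138 + 9 = 147
Known eligible = 138 + 9 + 31 + 63 + 5 = 246
e = 246 / (246 + 49) = 246 / 295 = 0.8339
e × U = 0.8339 × 40 = 33.36
Base = 246 + 33.36 = 279.36
RR4 = 147 / 279.36 = 0.5262

52.6%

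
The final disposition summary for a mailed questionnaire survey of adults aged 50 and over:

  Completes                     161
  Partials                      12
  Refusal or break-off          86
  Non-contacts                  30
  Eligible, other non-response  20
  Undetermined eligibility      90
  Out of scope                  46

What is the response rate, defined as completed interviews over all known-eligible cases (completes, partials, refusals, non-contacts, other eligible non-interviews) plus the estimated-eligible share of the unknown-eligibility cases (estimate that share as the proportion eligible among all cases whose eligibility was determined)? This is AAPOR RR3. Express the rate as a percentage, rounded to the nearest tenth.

Num: 161
Eligible (known): 161 + 12 + 86 + 30 + 20 = 309
e = 309 / (309 + 46) = 309 / 355 = 0.8704
Estimated eligible among unknowns: 0.8704 × 90 = 78.34
Denom: 309 + 78.34 = 387.34
RR3 = 161 / 387.34 = 0.4157

41.6%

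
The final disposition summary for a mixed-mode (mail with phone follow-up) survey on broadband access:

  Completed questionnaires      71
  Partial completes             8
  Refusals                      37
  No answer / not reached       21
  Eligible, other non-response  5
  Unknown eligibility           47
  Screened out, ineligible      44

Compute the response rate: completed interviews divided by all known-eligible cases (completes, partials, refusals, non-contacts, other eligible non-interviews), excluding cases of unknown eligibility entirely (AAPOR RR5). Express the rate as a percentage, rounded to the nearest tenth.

50.0%

Numerator → 71
Base → 71 + 8 + 37 + 21 + 5 = 142
RR5 = 71 / 142 = 0.5000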